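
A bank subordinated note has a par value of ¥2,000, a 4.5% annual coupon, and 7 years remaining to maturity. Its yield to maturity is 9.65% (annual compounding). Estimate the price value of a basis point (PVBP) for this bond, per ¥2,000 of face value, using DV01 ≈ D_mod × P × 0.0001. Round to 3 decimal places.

Periodic yield y = 0.0965.
  t   CF        PV=CF/(1+0.0965)^t    t·PV
  1        90.00        82.0793        82.0793
  2        90.00        74.8558       149.7115
  3        90.00        68.2679       204.8037
  4        90.00        62.2598       249.0393
  5        90.00        56.7805       283.9026
  6        90.00        51.7834       310.7005
  7     2,090.00     1,096.6949     7,676.8645
  Σ                  1,492.7217     8,957.1015
P = 1,492.7217; D_Mac = 6.00052 yrs; D_mod = 5.47243 yrs.
DV01 ≈ 5.47243 × 1,492.7217 × 0.0001 = 0.816881.

¥0.817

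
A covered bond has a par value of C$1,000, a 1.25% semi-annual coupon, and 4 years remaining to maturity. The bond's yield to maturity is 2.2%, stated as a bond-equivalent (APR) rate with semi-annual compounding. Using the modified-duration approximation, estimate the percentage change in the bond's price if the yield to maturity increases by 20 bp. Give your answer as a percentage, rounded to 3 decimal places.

-0.774%

Periodic yield y = 0.011. Modified duration first:
  t   CF        PV=CF/(1+0.011)^t    t·PV
  1         6.25         6.1820         6.1820
  2         6.25         6.1147        12.2295
  3         6.25         6.0482        18.1446
  4         6.25         5.9824        23.9296
  5         6.25         5.9173        29.5865
  6         6.25         5.8529        35.1176
  7         6.25         5.7892        40.5247
  8     1,006.25       921.9272     7,375.4179
  Σ                    963.8141     7,541.1324
P = 963.8141; D_Mac = 7.82426 half-year periods = 3.91213 yrs; D_mod = 3.91213/(1+0.011) = 3.86957 yrs.
ΔP/P ≈ -D_mod · Δy = -3.86957 × (+0.002) = -0.007739 = -0.7739%.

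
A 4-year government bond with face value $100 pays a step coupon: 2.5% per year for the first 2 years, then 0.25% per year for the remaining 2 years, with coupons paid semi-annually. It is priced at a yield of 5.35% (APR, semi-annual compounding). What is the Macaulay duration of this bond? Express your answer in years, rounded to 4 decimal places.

3.8457 years

Periodic yield y = 0.02675. Discount each cash flow and weight by its period:
  t   CF        PV=CF/(1+0.02675)^t    t·PV
  1        1.250         1.2174         1.2174
  2        1.250         1.1857         2.3714
  3        1.250         1.1548         3.4645
  4        1.250         1.1247         4.4989
  5        0.125         0.1095         0.5477
  6        0.125         0.1067         0.6401
  7        0.125         0.1039         0.7274
  8      100.125        81.0634       648.5072
  Σ                     86.0663       661.9747
Price P = Σ PV = 86.0663.
Macaulay duration = Σ(t·PV) / P = 661.9747 / 86.0663 = 7.69145 half-year periods.
In years: 7.69145 / 2 = 3.84573 years.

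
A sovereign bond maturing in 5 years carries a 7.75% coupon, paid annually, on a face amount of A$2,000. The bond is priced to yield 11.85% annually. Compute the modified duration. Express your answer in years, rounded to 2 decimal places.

3.82 years

Periodic yield y = 0.1185. First find Macaulay duration:
  t   CF        PV=CF/(1+0.1185)^t    t·PV
  1       155.00       138.5785       138.5785
  2       155.00       123.8967       247.7934
  3       155.00       110.7704       332.3112
  4       155.00        99.0348       396.1391
  5     2,155.00     1,231.0263     6,155.1315
  Σ                  1,703.3066     7,269.9537
P = 1,703.3066; Macaulay duration = 7,269.9537 / 1,703.3066 = 4.26814 years.
Modified duration = D_Mac / (1 + y) = 4.26814 / 1.1185 = 3.81595 years.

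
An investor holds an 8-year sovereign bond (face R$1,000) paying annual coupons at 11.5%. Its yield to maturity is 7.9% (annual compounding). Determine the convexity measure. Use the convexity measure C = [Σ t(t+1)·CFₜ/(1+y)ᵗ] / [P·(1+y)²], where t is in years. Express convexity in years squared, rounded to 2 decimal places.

40.18

With y = 0.079:
  t   CF        PV=CF/(1+0.079)^t    t·PV        t(t+1)·PV
  1       115.00       106.5802       106.5802         213.1603
  2       115.00        98.7768       197.5536         592.6608
  3       115.00        91.5448       274.6343       1,098.5372
  4       115.00        84.8422       339.3689       1,696.8445
  5       115.00        78.6304       393.1521       2,358.9127
  6       115.00        72.8734       437.2405       3,060.6838
  7       115.00        67.5379       472.7655       3,782.1239
  8     1,115.00       606.8807     4,855.0454      43,695.4088
  Σ                  1,207.6664     7,076.3405      56,498.3320
P = 1,207.6664.
Convexity = Σ t(t+1)·PV / [P·(1+y)²] = 56,498.3320 / (1,207.6664 × 1.164241) = 40.18331.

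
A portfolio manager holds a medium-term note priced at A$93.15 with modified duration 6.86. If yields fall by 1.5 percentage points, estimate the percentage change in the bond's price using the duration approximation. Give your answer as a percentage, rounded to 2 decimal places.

Duration approximation: ΔP/P ≈ -D_mod · Δy = -6.86 × (-0.015) = +0.102900.
As a percentage: +10.2900%.

+10.29%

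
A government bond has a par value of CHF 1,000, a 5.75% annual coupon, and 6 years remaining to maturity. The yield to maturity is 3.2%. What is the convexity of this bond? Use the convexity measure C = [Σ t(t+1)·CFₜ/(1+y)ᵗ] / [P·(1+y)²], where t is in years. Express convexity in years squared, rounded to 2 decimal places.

33.29

With y = 0.032:
  t   CF        PV=CF/(1+0.032)^t    t·PV        t(t+1)·PV
  1        57.50        55.7171        55.7171         111.4341
  2        57.50        53.9894       107.9788         323.9364
  3        57.50        52.3153       156.9459         627.7836
  4        57.50        50.6931       202.7725       1,013.8625
  5        57.50        49.1212       245.6062       1,473.6373
  6     1,057.50       875.3912     5,252.3474      36,766.4317
  Σ                  1,137.2274     6,021.3679      40,317.0857
P = 1,137.2274.
Convexity = Σ t(t+1)·PV / [P·(1+y)²] = 40,317.0857 / (1,137.2274 × 1.065024) = 33.28760.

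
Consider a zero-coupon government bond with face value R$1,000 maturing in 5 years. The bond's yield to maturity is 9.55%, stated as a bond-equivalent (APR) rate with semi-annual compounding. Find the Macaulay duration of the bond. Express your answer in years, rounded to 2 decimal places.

A zero-coupon bond has a single cash flow at maturity, so its Macaulay duration equals its maturity: 5 years.
(Equivalently: 10 semi-annual periods ÷ 2 = 5 years.)

5.00 years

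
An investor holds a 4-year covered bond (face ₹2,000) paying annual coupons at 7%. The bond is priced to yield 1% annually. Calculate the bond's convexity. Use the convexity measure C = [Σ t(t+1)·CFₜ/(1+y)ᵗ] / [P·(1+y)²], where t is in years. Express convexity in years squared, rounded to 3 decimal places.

With y = 0.01:
  t   CF        PV=CF/(1+0.01)^t    t·PV        t(t+1)·PV
  1       140.00       138.6139       138.6139         277.2277
  2       140.00       137.2414       274.4829         823.4487
  3       140.00       135.8826       407.6479       1,630.5914
  4     2,140.00     2,056.4979     8,225.9917      41,129.9587
  Σ                  2,468.2359     9,046.7364      43,861.2266
P = 2,468.2359.
Convexity = Σ t(t+1)·PV / [P·(1+y)²] = 43,861.2266 / (2,468.2359 × 1.020100) = 17.42013.

17.420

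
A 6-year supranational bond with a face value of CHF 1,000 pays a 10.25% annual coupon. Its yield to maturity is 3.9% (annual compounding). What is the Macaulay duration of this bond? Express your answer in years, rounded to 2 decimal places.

4.94 years

Periodic yield y = 0.039. Discount each cash flow and weight by its year:
  t   CF        PV=CF/(1+0.039)^t    t·PV
  1       102.50        98.6526        98.6526
  2       102.50        94.9495       189.8990
  3       102.50        91.3855       274.1565
  4       102.50        87.9552       351.8209
  5       102.50        84.6537       423.2687
  6     1,102.50       876.3656     5,258.1935
  Σ                  1,333.9621     6,595.9911
Price P = Σ PV = 1,333.9621.
Macaulay duration = Σ(t·PV) / P = 6,595.9911 / 1,333.9621 = 4.94466 years.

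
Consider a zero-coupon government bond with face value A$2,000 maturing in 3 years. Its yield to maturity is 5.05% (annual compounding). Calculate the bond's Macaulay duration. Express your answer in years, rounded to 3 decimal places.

A zero-coupon bond has a single cash flow at maturity, so its Macaulay duration equals its maturity: 3 years.

3.000 years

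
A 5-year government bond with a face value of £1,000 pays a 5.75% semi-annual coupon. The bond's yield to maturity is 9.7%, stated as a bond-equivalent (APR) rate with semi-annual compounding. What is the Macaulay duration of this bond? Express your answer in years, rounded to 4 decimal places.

4.3541 years

Periodic yield y = 0.0485. Discount each cash flow and weight by its period:
  t   CF        PV=CF/(1+0.0485)^t    t·PV
  1        28.75        27.4201        27.4201
  2        28.75        26.1518        52.3035
  3        28.75        24.9421        74.8262
  4        28.75        23.7883        95.1534
  5        28.75        22.6880       113.4399
  6        28.75        21.6385       129.8310
  7        28.75        20.6376       144.4631
  8        28.75        19.6830       157.4637
  9        28.75        18.7725       168.9524
  10    1,028.75       640.6569     6,406.5689
  Σ                    846.3787     7,370.4222
Price P = Σ PV = 846.3787.
Macaulay duration = Σ(t·PV) / P = 7,370.4222 / 846.3787 = 8.70818 half-year periods.
In years: 8.70818 / 2 = 4.35409 years.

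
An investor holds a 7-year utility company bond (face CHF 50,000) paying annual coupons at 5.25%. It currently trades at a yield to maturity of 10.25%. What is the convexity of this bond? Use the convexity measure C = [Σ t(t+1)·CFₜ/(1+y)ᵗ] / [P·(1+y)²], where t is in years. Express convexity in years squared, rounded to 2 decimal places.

With y = 0.1025:
  t   CF        PV=CF/(1+0.1025)^t    t·PV        t(t+1)·PV
  1     2,625.00     2,380.9524     2,380.9524       4,761.9048
  2     2,625.00     2,159.5940     4,319.1880      12,957.5640
  3     2,625.00     1,958.8154     5,876.4462      23,505.7850
  4     2,625.00     1,776.7033     7,106.8133      35,534.0665
  5     2,625.00     1,611.5223     8,057.6115      48,345.6687
  6     2,625.00     1,461.6982     8,770.1893      61,391.3254
  7    52,625.00    26,579.2010   186,054.4072   1,488,435.2575
  Σ                 37,928.4867   222,565.6079   1,674,931.5718
P = 37,928.4867.
Convexity = Σ t(t+1)·PV / [P·(1+y)²] = 1,674,931.5718 / (37,928.4867 × 1.215506) = 36.33075.

36.33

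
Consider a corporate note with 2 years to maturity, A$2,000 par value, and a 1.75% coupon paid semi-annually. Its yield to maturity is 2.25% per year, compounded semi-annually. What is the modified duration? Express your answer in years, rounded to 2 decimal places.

1.95 years

Periodic yield y = 0.01125. First find Macaulay duration:
  t   CF        PV=CF/(1+0.01125)^t    t·PV
  1        17.50        17.3053        17.3053
  2        17.50        17.1128        34.2256
  3        17.50        16.9224        50.7673
  4     2,017.50     1,929.2096     7,716.8382
  Σ                  1,980.5501     7,819.1364
P = 1,980.5501; Macaulay duration = 7,819.1364 / 1,980.5501 = 3.94796 half-year periods = 1.97398 years.
Modified duration = D_Mac / (1 + y) = 1.97398 / 1.01125 = 1.95202 years.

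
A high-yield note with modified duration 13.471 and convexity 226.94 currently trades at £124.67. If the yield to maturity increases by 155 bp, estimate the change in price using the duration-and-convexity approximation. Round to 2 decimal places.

-£22.63

Duration effect: -D_mod·Δy = -13.471 × (+0.0155) = -0.2088005
Convexity effect: ½·C·(Δy)² = 0.5 × 226.94 × (0.0155)² = +0.0272611675
ΔP/P ≈ -0.2088005 + 0.0272611675 = -0.1815393325
ΔP ≈ 124.67 × (-0.1815393325) = -22.632508582775.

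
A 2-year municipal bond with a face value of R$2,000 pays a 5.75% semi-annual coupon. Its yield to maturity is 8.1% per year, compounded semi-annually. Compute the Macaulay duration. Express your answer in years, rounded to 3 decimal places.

Periodic yield y = 0.0405. Discount each cash flow and weight by its period:
  t   CF        PV=CF/(1+0.0405)^t    t·PV
  1        57.50        55.2619        55.2619
  2        57.50        53.1109       106.2218
  3        57.50        51.0436       153.1309
  4     2,057.50     1,755.3815     7,021.5258
  Σ                  1,914.7979     7,336.1404
Price P = Σ PV = 1,914.7979.
Macaulay duration = Σ(t·PV) / P = 7,336.1404 / 1,914.7979 = 3.83129 half-year periods.
In years: 3.83129 / 2 = 1.91564 years.

1.916 years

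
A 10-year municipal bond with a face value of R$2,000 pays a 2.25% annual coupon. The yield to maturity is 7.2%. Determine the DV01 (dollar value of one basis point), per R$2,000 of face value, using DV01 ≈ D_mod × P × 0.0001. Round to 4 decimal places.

R$1.0749

Periodic yield y = 0.072.
  t   CF        PV=CF/(1+0.072)^t    t·PV
  1        45.00        41.9776        41.9776
  2        45.00        39.1582        78.3164
  3        45.00        36.5282       109.5846
  4        45.00        34.0748       136.2992
  5        45.00        31.7862       158.9310
  6        45.00        29.6513       177.9078
  7        45.00        27.6598       193.6186
  8        45.00        25.8021       206.4164
  9        45.00        24.0691       216.6217
  10    2,045.00     1,020.3413    10,203.4128
  Σ                  1,311.0485    11,523.0862
P = 1,311.0485; D_Mac = 8.78921 yrs; D_mod = 8.19889 yrs.
DV01 ≈ 8.19889 × 1,311.0485 × 0.0001 = 1.074915.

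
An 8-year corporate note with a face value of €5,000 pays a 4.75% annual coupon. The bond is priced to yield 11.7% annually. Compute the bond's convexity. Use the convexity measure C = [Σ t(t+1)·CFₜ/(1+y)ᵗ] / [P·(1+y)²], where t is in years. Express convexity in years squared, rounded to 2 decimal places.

With y = 0.117:
  t   CF        PV=CF/(1+0.117)^t    t·PV        t(t+1)·PV
  1       237.50       212.6231       212.6231         425.2462
  2       237.50       190.3519       380.7038       1,142.1115
  3       237.50       170.4135       511.2406       2,044.9625
  4       237.50       152.5636       610.2544       3,051.2720
  5       237.50       136.5833       682.9167       4,097.5004
  6       237.50       122.2769       733.6617       5,135.6316
  7       237.50       109.4691       766.2834       6,130.2675
  8     5,237.50     2,161.2184    17,289.7470     155,607.7229
  Σ                  3,255.4999    21,187.4308     177,634.7146
P = 3,255.4999.
Convexity = Σ t(t+1)·PV / [P·(1+y)²] = 177,634.7146 / (3,255.4999 × 1.247689) = 43.73245.

43.73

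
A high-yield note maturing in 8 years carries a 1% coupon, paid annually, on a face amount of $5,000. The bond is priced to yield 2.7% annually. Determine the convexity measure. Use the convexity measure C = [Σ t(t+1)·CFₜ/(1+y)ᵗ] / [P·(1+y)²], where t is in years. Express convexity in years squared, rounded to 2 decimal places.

64.94

With y = 0.027:
  t   CF        PV=CF/(1+0.027)^t    t·PV        t(t+1)·PV
  1        50.00        48.6855        48.6855          97.3710
  2        50.00        47.4055        94.8111         284.4333
  3        50.00        46.1592       138.4777         553.9109
  4        50.00        44.9457       179.7828         898.9142
  5        50.00        43.7641       218.8204       1,312.9223
  6        50.00        42.6135       255.6811       1,789.7676
  7        50.00        41.4932       290.4524       2,323.6190
  8     5,050.00     4,080.6357    32,645.0859     293,805.7735
  Σ                  4,395.7025    33,871.7969     301,066.7118
P = 4,395.7025.
Convexity = Σ t(t+1)·PV / [P·(1+y)²] = 301,066.7118 / (4,395.7025 × 1.054729) = 64.93720.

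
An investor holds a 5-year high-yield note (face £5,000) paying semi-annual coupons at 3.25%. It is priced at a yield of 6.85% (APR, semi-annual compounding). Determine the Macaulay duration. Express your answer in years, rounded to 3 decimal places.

Periodic yield y = 0.03425. Discount each cash flow and weight by its period:
  t   CF        PV=CF/(1+0.03425)^t    t·PV
  1        81.25        78.5593        78.5593
  2        81.25        75.9578       151.9156
  3        81.25        73.4424       220.3272
  4        81.25        71.0103       284.0411
  5        81.25        68.6587       343.2936
  6        81.25        66.3850       398.3102
  7        81.25        64.1866       449.3065
  8        81.25        62.0611       496.4884
  9        81.25        60.0059       540.0527
  10    5,081.25     3,628.4009    36,284.0091
  Σ                  4,248.6680    39,246.3037
Price P = Σ PV = 4,248.6680.
Macaulay duration = Σ(t·PV) / P = 39,246.3037 / 4,248.6680 = 9.23732 half-year periods.
In years: 9.23732 / 2 = 4.61866 years.

4.619 years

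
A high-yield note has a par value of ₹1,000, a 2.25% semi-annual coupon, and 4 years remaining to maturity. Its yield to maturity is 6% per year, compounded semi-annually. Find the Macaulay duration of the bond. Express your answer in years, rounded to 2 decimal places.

Periodic yield y = 0.03. Discount each cash flow and weight by its period:
  t   CF        PV=CF/(1+0.03)^t    t·PV
  1        11.25        10.9223        10.9223
  2        11.25        10.6042        21.2084
  3        11.25        10.2953        30.8860
  4        11.25         9.9955        39.9819
  5        11.25         9.7043        48.5217
  6        11.25         9.4217        56.5302
  7        11.25         9.1473        64.0310
  8     1,011.25       798.2901     6,386.3207
  Σ                    868.3808     6,658.4023
Price P = Σ PV = 868.3808.
Macaulay duration = Σ(t·PV) / P = 6,658.4023 / 868.3808 = 7.66761 half-year periods.
In years: 7.66761 / 2 = 3.83380 years.

3.83 years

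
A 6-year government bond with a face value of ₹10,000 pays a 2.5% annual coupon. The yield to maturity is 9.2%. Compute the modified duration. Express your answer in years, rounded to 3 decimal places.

5.093 years

Periodic yield y = 0.092. First find Macaulay duration:
  t   CF        PV=CF/(1+0.092)^t    t·PV
  1       250.00       228.9377       228.9377
  2       250.00       209.6499       419.2999
  3       250.00       191.9871       575.9614
  4       250.00       175.8124       703.2495
  5       250.00       161.0003       805.0017
  6    10,250.00     6,044.8849    36,269.3093
  Σ                  7,012.2724    39,001.7596
P = 7,012.2724; Macaulay duration = 39,001.7596 / 7,012.2724 = 5.56193 years.
Modified duration = D_Mac / (1 + y) = 5.56193 / 1.092 = 5.09334 years.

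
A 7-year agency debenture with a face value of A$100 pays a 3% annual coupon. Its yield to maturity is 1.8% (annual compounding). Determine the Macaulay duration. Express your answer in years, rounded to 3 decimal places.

6.443 years

Periodic yield y = 0.018. Discount each cash flow and weight by its year:
  t   CF        PV=CF/(1+0.018)^t    t·PV
  1         3.00         2.9470         2.9470
  2         3.00         2.8948         5.7897
  3         3.00         2.8437         8.5310
  4         3.00         2.7934        11.1735
  5         3.00         2.7440        13.7199
  6         3.00         2.6955        16.1728
  7       103.00        90.9081       636.3570
  Σ                    107.8264       694.6909
Price P = Σ PV = 107.8264.
Macaulay duration = Σ(t·PV) / P = 694.6909 / 107.8264 = 6.44268 years.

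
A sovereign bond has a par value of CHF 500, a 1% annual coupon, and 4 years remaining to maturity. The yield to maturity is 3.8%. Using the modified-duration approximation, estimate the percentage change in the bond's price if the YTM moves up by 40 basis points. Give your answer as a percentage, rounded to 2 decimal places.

-1.52%

Periodic yield y = 0.038. Modified duration first:
  t   CF        PV=CF/(1+0.038)^t    t·PV
  1         5.00         4.8170         4.8170
  2         5.00         4.6406         9.2812
  3         5.00         4.4707        13.4122
  4       505.00       435.0127     1,740.0509
  Σ                    448.9410     1,767.5613
P = 448.9410; D_Mac = 3.93718 yrs; D_mod = 3.93718/(1+0.038) = 3.79304 yrs.
ΔP/P ≈ -D_mod · Δy = -3.79304 × (+0.004) = -0.015172 = -1.5172%.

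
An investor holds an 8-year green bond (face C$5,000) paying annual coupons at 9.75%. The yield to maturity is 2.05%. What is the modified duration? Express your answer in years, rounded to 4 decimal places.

6.2277 years

Periodic yield y = 0.0205. First find Macaulay duration:
  t   CF        PV=CF/(1+0.0205)^t    t·PV
  1       487.50       477.7070       477.7070
  2       487.50       468.1107       936.2215
  3       487.50       458.7072     1,376.1217
  4       487.50       449.4926     1,797.9706
  5       487.50       440.4631     2,202.3157
  6       487.50       431.6150     2,589.6902
  7       487.50       422.9447     2,960.6127
  8     5,487.50     4,665.2021    37,321.6167
  Σ                  7,814.2426    49,662.2560
P = 7,814.2426; Macaulay duration = 49,662.2560 / 7,814.2426 = 6.35535 years.
Modified duration = D_Mac / (1 + y) = 6.35535 / 1.0205 = 6.22768 years.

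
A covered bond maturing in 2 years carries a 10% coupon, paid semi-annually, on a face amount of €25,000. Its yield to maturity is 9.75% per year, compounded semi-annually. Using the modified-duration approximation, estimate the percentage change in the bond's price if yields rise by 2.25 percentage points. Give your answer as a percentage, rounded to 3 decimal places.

Periodic yield y = 0.04875. Modified duration first:
  t   CF        PV=CF/(1+0.04875)^t    t·PV
  1     1,250.00     1,191.8951     1,191.8951
  2     1,250.00     1,136.4912     2,272.9823
  3     1,250.00     1,083.6626     3,250.9878
  4    26,250.00    21,699.0846    86,796.3383
  Σ                 25,111.1335    93,512.2036
P = 25,111.1335; D_Mac = 3.72393 half-year periods = 1.86197 yrs; D_mod = 1.86197/(1+0.04875) = 1.77542 yrs.
ΔP/P ≈ -D_mod · Δy = -1.77542 × (+0.0225) = -0.039947 = -3.9947%.

-3.995%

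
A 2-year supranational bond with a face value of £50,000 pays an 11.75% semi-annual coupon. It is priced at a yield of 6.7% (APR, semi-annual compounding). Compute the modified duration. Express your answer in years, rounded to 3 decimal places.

1.787 years

Periodic yield y = 0.0335. First find Macaulay duration:
  t   CF        PV=CF/(1+0.0335)^t    t·PV
  1     2,937.50     2,842.2835     2,842.2835
  2     2,937.50     2,750.1534     5,500.3067
  3     2,937.50     2,661.0095     7,983.0286
  4    52,937.50    46,400.3764   185,601.5057
  Σ                 54,653.8228   201,927.1246
P = 54,653.8228; Macaulay duration = 201,927.1246 / 54,653.8228 = 3.69466 half-year periods = 1.84733 years.
Modified duration = D_Mac / (1 + y) = 1.84733 / 1.0335 = 1.78745 years.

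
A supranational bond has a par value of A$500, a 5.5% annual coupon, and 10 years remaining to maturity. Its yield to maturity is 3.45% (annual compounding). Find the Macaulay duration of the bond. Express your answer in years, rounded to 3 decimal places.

Periodic yield y = 0.0345. Discount each cash flow and weight by its year:
  t   CF        PV=CF/(1+0.0345)^t    t·PV
  1        27.50        26.5829        26.5829
  2        27.50        25.6964        51.3927
  3        27.50        24.8394        74.5182
  4        27.50        24.0110        96.0441
  5        27.50        23.2103       116.0514
  6        27.50        22.4362       134.6173
  7        27.50        21.6880       151.8159
  8        27.50        20.9647       167.7176
  9        27.50        20.2655       182.3899
  10      527.50       375.7660     3,757.6603
  Σ                    585.4604     4,758.7903
Price P = Σ PV = 585.4604.
Macaulay duration = Σ(t·PV) / P = 4,758.7903 / 585.4604 = 8.12829 years.

8.128 years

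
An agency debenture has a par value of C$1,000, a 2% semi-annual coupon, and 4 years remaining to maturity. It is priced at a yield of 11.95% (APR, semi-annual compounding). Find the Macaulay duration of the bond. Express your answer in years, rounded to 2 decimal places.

Periodic yield y = 0.05975. Discount each cash flow and weight by its period:
  t   CF        PV=CF/(1+0.05975)^t    t·PV
  1        10.00         9.4362         9.4362
  2        10.00         8.9042        17.8083
  3        10.00         8.4021        25.2064
  4        10.00         7.9284        31.7137
  5        10.00         7.4814        37.4070
  6        10.00         7.0596        42.3575
  7        10.00         6.6616        46.6309
  8     1,010.00       634.8834     5,079.0672
  Σ                    690.7569     5,289.6272
Price P = Σ PV = 690.7569.
Macaulay duration = Σ(t·PV) / P = 5,289.6272 / 690.7569 = 7.65773 half-year periods.
In years: 7.65773 / 2 = 3.82886 years.

3.83 years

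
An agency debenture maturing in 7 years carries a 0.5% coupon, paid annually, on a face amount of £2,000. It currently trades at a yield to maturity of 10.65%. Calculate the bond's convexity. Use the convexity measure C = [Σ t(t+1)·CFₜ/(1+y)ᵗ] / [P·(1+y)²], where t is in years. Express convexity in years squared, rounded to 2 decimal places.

With y = 0.1065:
  t   CF        PV=CF/(1+0.1065)^t    t·PV        t(t+1)·PV
  1        10.00         9.0375         9.0375          18.0750
  2        10.00         8.1677        16.3353          49.0059
  3        10.00         7.3815        22.1446          88.5782
  4        10.00         6.6711        26.6842         133.4210
  5        10.00         6.0290        30.1448         180.8690
  6        10.00         5.4487        32.6921         228.8447
  7     2,010.00       989.7742     6,928.4194      55,427.3553
  Σ                  1,032.5096     7,065.4579      56,126.1491
P = 1,032.5096.
Convexity = Σ t(t+1)·PV / [P·(1+y)²] = 56,126.1491 / (1,032.5096 × 1.224342) = 44.39850.

44.40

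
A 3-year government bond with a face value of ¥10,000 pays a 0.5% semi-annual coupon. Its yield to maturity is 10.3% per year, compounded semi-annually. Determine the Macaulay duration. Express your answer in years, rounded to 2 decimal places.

Periodic yield y = 0.0515. Discount each cash flow and weight by its period:
  t   CF        PV=CF/(1+0.0515)^t    t·PV
  1        25.00        23.7756        23.7756
  2        25.00        22.6111        45.2222
  3        25.00        21.5036        64.5109
  4        25.00        20.4505        81.8018
  5        25.00        19.4488        97.2442
  6    10,025.00     7,417.0075    44,502.0451
  Σ                  7,524.7971    44,814.5998
Price P = Σ PV = 7,524.7971.
Macaulay duration = Σ(t·PV) / P = 44,814.5998 / 7,524.7971 = 5.95559 half-year periods.
In years: 5.95559 / 2 = 2.97779 years.

2.98 years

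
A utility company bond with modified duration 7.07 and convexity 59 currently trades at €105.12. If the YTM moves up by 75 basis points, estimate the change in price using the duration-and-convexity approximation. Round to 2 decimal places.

-€5.40

Duration effect: -D_mod·Δy = -7.07 × (+0.0075) = -0.053025
Convexity effect: ½·C·(Δy)² = 0.5 × 59 × (0.0075)² = +0.001659375
ΔP/P ≈ -0.053025 + 0.001659375 = -0.051365625
ΔP ≈ 105.12 × (-0.051365625) = -5.3995545.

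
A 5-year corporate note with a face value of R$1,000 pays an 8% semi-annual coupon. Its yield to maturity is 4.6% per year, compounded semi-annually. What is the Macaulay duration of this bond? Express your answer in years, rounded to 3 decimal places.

4.279 years

Periodic yield y = 0.023. Discount each cash flow and weight by its period:
  t   CF        PV=CF/(1+0.023)^t    t·PV
  1        40.00        39.1007        39.1007
  2        40.00        38.2216        76.4432
  3        40.00        37.3623       112.0868
  4        40.00        36.5222       146.0890
  5        40.00        35.7011       178.5056
  6        40.00        34.8985       209.3907
  7        40.00        34.1138       238.7969
  8        40.00        33.3469       266.7749
  9        40.00        32.5971       293.3741
  10    1,040.00       828.4704     8,284.7041
  Σ                  1,150.3346     9,845.2659
Price P = Σ PV = 1,150.3346.
Macaulay duration = Σ(t·PV) / P = 9,845.2659 / 1,150.3346 = 8.55861 half-year periods.
In years: 8.55861 / 2 = 4.27931 years.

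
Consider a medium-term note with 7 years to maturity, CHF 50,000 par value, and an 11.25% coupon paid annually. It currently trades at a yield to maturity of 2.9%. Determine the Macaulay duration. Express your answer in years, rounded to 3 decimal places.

5.561 years

Periodic yield y = 0.029. Discount each cash flow and weight by its year:
  t   CF        PV=CF/(1+0.029)^t    t·PV
  1     5,625.00     5,466.4723     5,466.4723
  2     5,625.00     5,312.4123    10,624.8247
  3     5,625.00     5,162.6942    15,488.0826
  4     5,625.00     5,017.1955    20,068.7822
  5     5,625.00     4,875.7974    24,378.9871
  6     5,625.00     4,738.3843    28,430.3056
  7    55,625.00    45,536.7887   318,757.5210
  Σ                 76,109.7448   423,214.9756
Price P = Σ PV = 76,109.7448.
Macaulay duration = Σ(t·PV) / P = 423,214.9756 / 76,109.7448 = 5.56059 years.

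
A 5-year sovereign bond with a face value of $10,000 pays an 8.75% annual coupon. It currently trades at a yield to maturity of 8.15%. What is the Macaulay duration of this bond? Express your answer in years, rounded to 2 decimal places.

4.27 years

Periodic yield y = 0.0815. Discount each cash flow and weight by its year:
  t   CF        PV=CF/(1+0.0815)^t    t·PV
  1       875.00       809.0615       809.0615
  2       875.00       748.0920     1,496.1840
  3       875.00       691.7171     2,075.1512
  4       875.00       639.5904     2,558.3617
  5    10,875.00     7,350.1575    36,750.7876
  Σ                 10,238.6185    43,689.5460
Price P = Σ PV = 10,238.6185.
Macaulay duration = Σ(t·PV) / P = 43,689.5460 / 10,238.6185 = 4.26713 years.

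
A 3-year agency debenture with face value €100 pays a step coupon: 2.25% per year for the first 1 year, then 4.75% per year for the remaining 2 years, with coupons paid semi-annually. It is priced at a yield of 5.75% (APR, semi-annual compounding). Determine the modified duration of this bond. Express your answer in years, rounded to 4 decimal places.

Periodic yield y = 0.02875. First find Macaulay duration:
  t   CF        PV=CF/(1+0.02875)^t    t·PV
  1        1.125         1.0936         1.0936
  2        1.125         1.0630         2.1260
  3        2.375         2.1814         6.5442
  4        2.375         2.1204         8.4817
  5        2.375         2.0612        10.3059
  6      102.375        86.3644       518.1865
  Σ                     94.8840       546.7378
P = 94.8840; Macaulay duration = 546.7378 / 94.8840 = 5.76217 half-year periods = 2.88109 years.
Modified duration = D_Mac / (1 + y) = 2.88109 / 1.02875 = 2.80057 years.

2.8006 years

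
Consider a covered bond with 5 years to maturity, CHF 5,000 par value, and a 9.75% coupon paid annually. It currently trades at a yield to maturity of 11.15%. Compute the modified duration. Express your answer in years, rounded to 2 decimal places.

Periodic yield y = 0.1115. First find Macaulay duration:
  t   CF        PV=CF/(1+0.1115)^t    t·PV
  1       487.50       438.5965       438.5965
  2       487.50       394.5987       789.1975
  3       487.50       355.0146     1,065.0438
  4       487.50       319.4014     1,277.6054
  5     5,487.50     3,234.6493    16,173.2464
  Σ                  4,742.2605    19,743.6896
P = 4,742.2605; Macaulay duration = 19,743.6896 / 4,742.2605 = 4.16335 years.
Modified duration = D_Mac / (1 + y) = 4.16335 / 1.1115 = 3.74570 years.

3.75 years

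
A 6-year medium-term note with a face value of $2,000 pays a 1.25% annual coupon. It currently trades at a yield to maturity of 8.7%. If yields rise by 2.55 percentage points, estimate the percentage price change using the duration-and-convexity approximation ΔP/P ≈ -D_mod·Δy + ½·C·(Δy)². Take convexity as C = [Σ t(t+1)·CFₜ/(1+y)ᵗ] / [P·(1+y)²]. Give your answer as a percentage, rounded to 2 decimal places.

With y = 0.087:
  t   CF        PV=CF/(1+0.087)^t    t·PV        t(t+1)·PV
  1        25.00        22.9991        22.9991          45.9982
  2        25.00        21.1583        42.3166         126.9498
  3        25.00        19.4649        58.3946         233.5784
  4        25.00        17.9070        71.6278         358.1392
  5        25.00        16.4737        82.3687         494.2123
  6     2,025.00     1,227.5742     7,365.4454      51,558.1177
  Σ                  1,325.5772     7,643.1522      52,816.9955
P = 1,325.5772; D_Mac = 5.76591 yrs; D_mod = 5.30442 yrs; C = 33.72171.
Duration effect: -5.30442 × (+0.0255) = -0.135263
Convexity effect: 0.5 × 33.72171 × (0.0255)² = +0.0109638
ΔP/P ≈ -0.135263 + 0.0109638 = -0.124299 = -12.4299%.

-12.43%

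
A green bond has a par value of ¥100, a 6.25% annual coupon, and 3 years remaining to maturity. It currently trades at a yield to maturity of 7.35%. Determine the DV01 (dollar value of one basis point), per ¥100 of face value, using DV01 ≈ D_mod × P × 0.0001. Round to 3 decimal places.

¥0.026

Periodic yield y = 0.0735.
  t   CF        PV=CF/(1+0.0735)^t    t·PV
  1         6.25         5.8221         5.8221
  2         6.25         5.4235        10.8469
  3       106.25        85.8861       257.6582
  Σ                     97.1316       274.3272
P = 97.1316; D_Mac = 2.82428 yrs; D_mod = 2.63091 yrs.
DV01 ≈ 2.63091 × 97.1316 × 0.0001 = 0.025554.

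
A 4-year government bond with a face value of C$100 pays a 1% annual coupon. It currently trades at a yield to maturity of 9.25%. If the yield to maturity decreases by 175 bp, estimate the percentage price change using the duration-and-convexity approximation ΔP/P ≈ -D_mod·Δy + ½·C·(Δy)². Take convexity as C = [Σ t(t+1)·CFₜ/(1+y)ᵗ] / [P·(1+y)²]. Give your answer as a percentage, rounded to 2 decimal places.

+6.54%

With y = 0.0925:
  t   CF        PV=CF/(1+0.0925)^t    t·PV        t(t+1)·PV
  1         1.00         0.9153         0.9153           1.8307
  2         1.00         0.8378         1.6757           5.0270
  3         1.00         0.7669         2.3007           9.2027
  4       101.00        70.8983       283.5930       1,417.9652
  Σ                     73.4183       288.4847       1,434.0256
P = 73.4183; D_Mac = 3.92933 yrs; D_mod = 3.59664 yrs; C = 16.36476.
Duration effect: -3.59664 × (-0.0175) = +0.062941
Convexity effect: 0.5 × 16.36476 × (-0.0175)² = +0.0025059
ΔP/P ≈ +0.062941 + 0.0025059 = +0.065447 = +6.5447%.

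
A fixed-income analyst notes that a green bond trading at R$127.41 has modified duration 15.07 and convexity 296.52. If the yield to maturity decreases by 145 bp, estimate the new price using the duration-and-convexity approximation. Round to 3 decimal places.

Duration effect: -D_mod·Δy = -15.07 × (-0.0145) = +0.218515
Convexity effect: ½·C·(Δy)² = 0.5 × 296.52 × (-0.0145)² = +0.031171665
ΔP/P ≈ +0.218515 + 0.031171665 = +0.249686665
New price ≈ 127.41 × (1 + 0.249686665) = 159.22257798765.

R$159.223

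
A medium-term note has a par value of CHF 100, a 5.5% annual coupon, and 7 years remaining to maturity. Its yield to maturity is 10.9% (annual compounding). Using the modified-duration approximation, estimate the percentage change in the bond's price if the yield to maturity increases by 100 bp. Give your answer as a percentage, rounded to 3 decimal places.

-5.238%

Periodic yield y = 0.109. Modified duration first:
  t   CF        PV=CF/(1+0.109)^t    t·PV
  1         5.50         4.9594         4.9594
  2         5.50         4.4720         8.9440
  3         5.50         4.0324        12.0973
  4         5.50         3.6361        14.5444
  5         5.50         3.2787        16.3936
  6         5.50         2.9565        17.7388
  7       105.50        51.1366       357.9560
  Σ                     74.4717       432.6336
P = 74.4717; D_Mac = 5.80937 yrs; D_mod = 5.80937/(1+0.109) = 5.23838 yrs.
ΔP/P ≈ -D_mod · Δy = -5.23838 × (+0.01) = -0.052384 = -5.2384%.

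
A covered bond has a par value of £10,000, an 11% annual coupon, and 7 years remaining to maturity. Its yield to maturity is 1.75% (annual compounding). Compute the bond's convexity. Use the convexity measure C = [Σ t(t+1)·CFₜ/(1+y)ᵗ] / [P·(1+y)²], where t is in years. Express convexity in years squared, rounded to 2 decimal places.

39.97

With y = 0.0175:
  t   CF        PV=CF/(1+0.0175)^t    t·PV        t(t+1)·PV
  1     1,100.00     1,081.0811     1,081.0811       2,162.1622
  2     1,100.00     1,062.4875     2,124.9751       6,374.9253
  3     1,100.00     1,044.2138     3,132.6414      12,530.5657
  4     1,100.00     1,026.2544     4,105.0174      20,525.0871
  5     1,100.00     1,008.6038     5,043.0189      30,258.1137
  6     1,100.00       991.2568     5,947.5408      41,632.7854
  7    11,100.00     9,830.6459    68,814.5214     550,516.1709
  Σ                 16,044.5433    90,248.7961     663,999.8103
P = 16,044.5433.
Convexity = Σ t(t+1)·PV / [P·(1+y)²] = 663,999.8103 / (16,044.5433 × 1.035306) = 39.97346.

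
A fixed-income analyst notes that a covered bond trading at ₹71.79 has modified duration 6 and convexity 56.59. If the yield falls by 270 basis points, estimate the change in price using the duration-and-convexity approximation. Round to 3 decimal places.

+₹13.111

Duration effect: -D_mod·Δy = -6 × (-0.027) = +0.162000
Convexity effect: ½·C·(Δy)² = 0.5 × 56.59 × (-0.027)² = +0.020627055
ΔP/P ≈ +0.162000 + 0.020627055 = +0.182627055
ΔP ≈ 71.79 × (+0.182627055) = +13.11079627845.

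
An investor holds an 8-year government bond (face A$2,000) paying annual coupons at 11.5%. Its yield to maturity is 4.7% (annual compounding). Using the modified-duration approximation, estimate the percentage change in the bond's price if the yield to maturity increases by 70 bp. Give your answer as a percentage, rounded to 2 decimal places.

Periodic yield y = 0.047. Modified duration first:
  t   CF        PV=CF/(1+0.047)^t    t·PV
  1       230.00       219.6753       219.6753
  2       230.00       209.8140       419.6280
  3       230.00       200.3954       601.1863
  4       230.00       191.3996       765.5985
  5       230.00       182.8077       914.0384
  6       230.00       174.6014     1,047.6085
  7       230.00       166.7635     1,167.3447
  8     2,230.00     1,544.2991    12,354.3926
  Σ                  2,889.7560    17,489.4721
P = 2,889.7560; D_Mac = 6.05223 yrs; D_mod = 6.05223/(1+0.047) = 5.78055 yrs.
ΔP/P ≈ -D_mod · Δy = -5.78055 × (+0.007) = -0.040464 = -4.0464%.

-4.05%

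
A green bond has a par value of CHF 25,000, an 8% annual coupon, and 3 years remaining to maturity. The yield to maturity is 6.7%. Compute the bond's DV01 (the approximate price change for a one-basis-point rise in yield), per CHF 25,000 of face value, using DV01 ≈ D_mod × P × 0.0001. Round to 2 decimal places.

Periodic yield y = 0.067.
  t   CF        PV=CF/(1+0.067)^t    t·PV
  1     2,000.00     1,874.4142     1,874.4142
  2     2,000.00     1,756.7144     3,513.4288
  3    27,000.00    22,226.4706    66,679.4119
  Σ                 25,857.5993    72,067.2549
P = 25,857.5993; D_Mac = 2.78708 yrs; D_mod = 2.61207 yrs.
DV01 ≈ 2.61207 × 25,857.5993 × 0.0001 = 6.754194.

CHF 6.75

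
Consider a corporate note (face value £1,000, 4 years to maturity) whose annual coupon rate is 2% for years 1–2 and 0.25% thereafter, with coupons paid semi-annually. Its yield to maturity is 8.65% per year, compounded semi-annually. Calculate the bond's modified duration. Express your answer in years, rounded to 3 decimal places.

3.703 years

Periodic yield y = 0.04325. First find Macaulay duration:
  t   CF        PV=CF/(1+0.04325)^t    t·PV
  1        10.00         9.5854         9.5854
  2        10.00         9.1880        18.3761
  3        10.00         8.8071        26.4214
  4        10.00         8.4420        33.7681
  5         1.25         1.0115         5.0575
  6         1.25         0.9696         5.8174
  7         1.25         0.9294         6.5056
  8     1,001.25       713.5680     5,708.5442
  Σ                    752.5011     5,814.0758
P = 752.5011; Macaulay duration = 5,814.0758 / 752.5011 = 7.72634 half-year periods = 3.86317 years.
Modified duration = D_Mac / (1 + y) = 3.86317 / 1.04325 = 3.70301 years.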